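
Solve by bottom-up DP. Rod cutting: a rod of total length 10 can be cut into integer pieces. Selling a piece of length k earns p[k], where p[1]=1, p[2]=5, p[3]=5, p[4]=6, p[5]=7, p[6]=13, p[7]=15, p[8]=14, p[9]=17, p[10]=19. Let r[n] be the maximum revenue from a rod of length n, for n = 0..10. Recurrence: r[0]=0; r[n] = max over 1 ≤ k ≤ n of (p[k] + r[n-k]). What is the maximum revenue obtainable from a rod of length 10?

25

   n    0    1    2    3    4    5    6    7    8    9   10
r[n]    0    1    5    6   10   11   15   16   20   21   25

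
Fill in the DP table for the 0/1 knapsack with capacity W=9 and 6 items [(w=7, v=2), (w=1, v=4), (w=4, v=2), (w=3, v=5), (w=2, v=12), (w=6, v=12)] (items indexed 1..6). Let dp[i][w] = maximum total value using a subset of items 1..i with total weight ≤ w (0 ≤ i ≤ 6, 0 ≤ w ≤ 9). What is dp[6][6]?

i\w   0   1   2   3   4   5   6   7   8   9
  0   0   0   0   0   0   0   0   0   0   0
  1   0   0   0   0   0   0   0   2   2   2
  2   0   4   4   4   4   4   4   4   6   6
  3   0   4   4   4   4   6   6   6   6   6
  4   0   4   4   5   9   9   9   9  11  11
  5   0   4  12  16  16  17  21  21  21  21
  6   0   4  12  16  16  17  21  21  24  28

21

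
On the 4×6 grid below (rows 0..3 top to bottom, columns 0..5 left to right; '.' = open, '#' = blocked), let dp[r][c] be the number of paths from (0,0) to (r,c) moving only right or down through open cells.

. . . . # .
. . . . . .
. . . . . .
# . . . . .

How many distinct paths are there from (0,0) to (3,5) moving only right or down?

r\c   0   1   2   3   4   5
  0   1   1   1   1   0   0
  1   1   2   3   4   4   4
  2   1   3   6  10  14  18
  3   0   3   9  19  33  51

51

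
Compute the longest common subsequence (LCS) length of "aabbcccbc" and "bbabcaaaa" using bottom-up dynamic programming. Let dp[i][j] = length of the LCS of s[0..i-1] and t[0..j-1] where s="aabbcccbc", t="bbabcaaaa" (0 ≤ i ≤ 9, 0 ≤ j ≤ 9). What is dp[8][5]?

3

   ''  b  b  a  b  c  a  a  a  a
''  0  0  0  0  0  0  0  0  0  0
 a  0  0  0  1  1  1  1  1  1  1
 a  0  0  0  1  1  1  2  2  2  2
 b  0  1  1  1  2  2  2  2  2  2
 b  0  1  2  2  2  2  2  2  2  2
 c  0  1  2  2  2  3  3  3  3  3
 c  0  1  2  2  2  3  3  3  3  3
 c  0  1  2  2  2  3  3  3  3  3
 b  0  1  2  2  3  3  3  3  3  3
 c  0  1  2  2  3  4  4  4  4  4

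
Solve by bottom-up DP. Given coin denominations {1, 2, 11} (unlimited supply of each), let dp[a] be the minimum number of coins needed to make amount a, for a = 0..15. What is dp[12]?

2

 a  0  1  2  3  4  5  6  7  8  9 10 11 12 13 14 15
dp  0  1  1  2  2  3  3  4  4  5  5  1  2  2  3  3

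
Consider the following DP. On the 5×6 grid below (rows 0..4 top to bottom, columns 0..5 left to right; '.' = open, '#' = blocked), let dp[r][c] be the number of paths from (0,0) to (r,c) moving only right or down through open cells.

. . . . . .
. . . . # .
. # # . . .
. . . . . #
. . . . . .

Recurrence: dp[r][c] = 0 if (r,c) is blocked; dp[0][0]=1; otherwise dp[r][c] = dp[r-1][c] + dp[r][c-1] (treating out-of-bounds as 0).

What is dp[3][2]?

r\c   0   1   2   3   4   5
  0   1   1   1   1   1   1
  1   1   2   3   4   0   1
  2   1   0   0   4   4   5
  3   1   1   1   5   9   0
  4   1   2   3   8  17  17

1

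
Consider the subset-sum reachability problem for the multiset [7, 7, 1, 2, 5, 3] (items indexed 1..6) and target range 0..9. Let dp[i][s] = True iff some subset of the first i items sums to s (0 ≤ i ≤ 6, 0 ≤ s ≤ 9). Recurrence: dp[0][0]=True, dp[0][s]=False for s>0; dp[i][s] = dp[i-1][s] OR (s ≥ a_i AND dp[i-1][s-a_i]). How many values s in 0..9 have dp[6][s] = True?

i\s   0   1   2   3   4   5   6   7   8   9
  0   T   F   F   F   F   F   F   F   F   F
  1   T   F   F   F   F   F   F   T   F   F
  2   T   F   F   F   F   F   F   T   F   F
  3   T   T   F   F   F   F   F   T   T   F
  4   T   T   T   T   F   F   F   T   T   T
  5   T   T   T   T   F   T   T   T   T   T
  6   T   T   T   T   T   T   T   T   T   T

10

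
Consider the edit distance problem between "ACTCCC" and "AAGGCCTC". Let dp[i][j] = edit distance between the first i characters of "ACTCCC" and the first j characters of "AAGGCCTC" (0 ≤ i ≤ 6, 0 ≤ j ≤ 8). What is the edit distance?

   ''  A  A  G  G  C  C  T  C
''  0  1  2  3  4  5  6  7  8
 A  1  0  1  2  3  4  5  6  7
 C  2  1  1  2  3  3  4  5  6
 T  3  2  2  2  3  4  4  4  5
 C  4  3  3  3  3  3  4  5  4
 C  5  4  4  4  4  3  3  4  5
 C  6  5  5  5  5  4  3  4  4

4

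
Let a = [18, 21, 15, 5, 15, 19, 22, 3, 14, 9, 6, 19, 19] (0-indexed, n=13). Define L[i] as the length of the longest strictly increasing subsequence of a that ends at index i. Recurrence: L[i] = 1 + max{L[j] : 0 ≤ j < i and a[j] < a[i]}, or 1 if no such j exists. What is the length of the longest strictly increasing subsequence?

   i    0    1    2    3    4    5    6    7    8    9   10   11   12
a[i]   18   21   15    5   15   19   22    3   14    9    6   19   19
L[i]    1    2    1    1    2    3    4    1    2    2    2    3    3

4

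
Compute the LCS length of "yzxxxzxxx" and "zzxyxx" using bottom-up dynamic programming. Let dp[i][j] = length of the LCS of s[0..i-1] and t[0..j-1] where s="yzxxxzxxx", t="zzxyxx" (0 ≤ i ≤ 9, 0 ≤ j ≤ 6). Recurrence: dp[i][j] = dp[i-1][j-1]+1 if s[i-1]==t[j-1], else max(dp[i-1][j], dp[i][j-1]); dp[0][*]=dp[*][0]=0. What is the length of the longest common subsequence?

   ''  z  z  x  y  x  x
''  0  0  0  0  0  0  0
 y  0  0  0  0  1  1  1
 z  0  1  1  1  1  1  1
 x  0  1  1  2  2  2  2
 x  0  1  1  2  2  3  3
 x  0  1  1  2  2  3  4
 z  0  1  2  2  2  3  4
 x  0  1  2  3  3  3  4
 x  0  1  2  3  3  4  4
 x  0  1  2  3  3  4  5

5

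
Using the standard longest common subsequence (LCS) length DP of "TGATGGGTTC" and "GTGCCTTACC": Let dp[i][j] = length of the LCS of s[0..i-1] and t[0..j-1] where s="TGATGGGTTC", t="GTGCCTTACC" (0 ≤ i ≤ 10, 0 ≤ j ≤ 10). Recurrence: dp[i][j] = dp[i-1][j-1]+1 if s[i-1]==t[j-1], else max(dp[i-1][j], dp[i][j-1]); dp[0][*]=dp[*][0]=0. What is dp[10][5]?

   ''  G  T  G  C  C  T  T  A  C  C
''  0  0  0  0  0  0  0  0  0  0  0
 T  0  0  1  1  1  1  1  1  1  1  1
 G  0  1  1  2  2  2  2  2  2  2  2
 A  0  1  1  2  2  2  2  2  3  3  3
 T  0  1  2  2  2  2  3  3  3  3  3
 G  0  1  2  3  3  3  3  3  3  3  3
 G  0  1  2  3  3  3  3  3  3  3  3
 G  0  1  2  3  3  3  3  3  3  3  3
 T  0  1  2  3  3  3  4  4  4  4  4
 T  0  1  2  3  3  3  4  5  5  5  5
 C  0  1  2  3  4  4  4  5  5  6  6

4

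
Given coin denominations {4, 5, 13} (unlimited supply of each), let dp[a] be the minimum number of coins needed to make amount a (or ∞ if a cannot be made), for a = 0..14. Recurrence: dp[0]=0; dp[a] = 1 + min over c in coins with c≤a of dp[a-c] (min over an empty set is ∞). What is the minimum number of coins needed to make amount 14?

 a  0  1  2  3  4  5  6  7  8  9 10 11 12 13 14
dp  0  -  -  -  1  1  -  -  2  2  2  -  3  1  3
(- denotes ∞ / unreachable)

3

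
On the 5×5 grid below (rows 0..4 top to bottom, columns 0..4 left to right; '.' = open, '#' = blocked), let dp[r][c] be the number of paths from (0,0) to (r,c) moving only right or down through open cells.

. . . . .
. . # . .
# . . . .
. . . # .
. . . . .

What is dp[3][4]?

r\c   0   1   2   3   4
  0   1   1   1   1   1
  1   1   2   0   1   2
  2   0   2   2   3   5
  3   0   2   4   0   5
  4   0   2   6   6  11

5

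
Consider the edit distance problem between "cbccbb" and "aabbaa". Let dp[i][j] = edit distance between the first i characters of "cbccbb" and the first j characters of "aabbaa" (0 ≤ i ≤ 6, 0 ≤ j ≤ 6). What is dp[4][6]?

   ''  a  a  b  b  a  a
''  0  1  2  3  4  5  6
 c  1  1  2  3  4  5  6
 b  2  2  2  2  3  4  5
 c  3  3  3  3  3  4  5
 c  4  4  4  4  4  4  5
 b  5  5  5  4  4  5  5
 b  6  6  6  5  4  5  6

5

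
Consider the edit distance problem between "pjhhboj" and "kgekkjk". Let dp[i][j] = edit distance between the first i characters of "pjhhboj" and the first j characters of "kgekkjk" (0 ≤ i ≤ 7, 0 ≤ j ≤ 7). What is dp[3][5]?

5

   ''  k  g  e  k  k  j  k
''  0  1  2  3  4  5  6  7
 p  1  1  2  3  4  5  6  7
 j  2  2  2  3  4  5  5  6
 h  3  3  3  3  4  5  6  6
 h  4  4  4  4  4  5  6  7
 b  5  5  5  5  5  5  6  7
 o  6  6  6  6  6  6  6  7
 j  7  7  7  7  7  7  6  7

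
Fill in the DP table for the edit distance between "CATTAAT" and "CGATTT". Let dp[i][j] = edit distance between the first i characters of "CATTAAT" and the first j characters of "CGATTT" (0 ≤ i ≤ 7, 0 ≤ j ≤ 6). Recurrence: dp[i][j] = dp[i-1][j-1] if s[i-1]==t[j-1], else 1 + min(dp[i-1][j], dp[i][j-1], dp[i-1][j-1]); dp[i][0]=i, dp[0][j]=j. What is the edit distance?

3

   ''  C  G  A  T  T  T
''  0  1  2  3  4  5  6
 C  1  0  1  2  3  4  5
 A  2  1  1  1  2  3  4
 T  3  2  2  2  1  2  3
 T  4  3  3  3  2  1  2
 A  5  4  4  3  3  2  2
 A  6  5  5  4  4  3  3
 T  7  6  6  5  4  4  3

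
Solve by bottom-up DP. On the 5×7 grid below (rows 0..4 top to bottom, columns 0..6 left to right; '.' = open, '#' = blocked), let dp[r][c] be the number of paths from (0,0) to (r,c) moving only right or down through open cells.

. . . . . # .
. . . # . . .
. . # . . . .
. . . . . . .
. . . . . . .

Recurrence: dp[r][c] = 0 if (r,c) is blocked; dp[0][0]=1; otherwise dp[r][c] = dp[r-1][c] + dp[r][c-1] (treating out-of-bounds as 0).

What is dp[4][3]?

r\c   0   1   2   3   4   5   6
  0   1   1   1   1   1   0   0
  1   1   2   3   0   1   1   1
  2   1   3   0   0   1   2   3
  3   1   4   4   4   5   7  10
  4   1   5   9  13  18  25  35

13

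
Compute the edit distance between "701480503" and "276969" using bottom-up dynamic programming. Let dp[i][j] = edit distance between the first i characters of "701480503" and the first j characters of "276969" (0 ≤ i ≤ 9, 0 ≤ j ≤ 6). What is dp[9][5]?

9

   ''  2  7  6  9  6  9
''  0  1  2  3  4  5  6
 7  1  1  1  2  3  4  5
 0  2  2  2  2  3  4  5
 1  3  3  3  3  3  4  5
 4  4  4  4  4  4  4  5
 8  5  5  5  5  5  5  5
 0  6  6  6  6  6  6  6
 5  7  7  7  7  7  7  7
 0  8  8  8  8  8  8  8
 3  9  9  9  9  9  9  9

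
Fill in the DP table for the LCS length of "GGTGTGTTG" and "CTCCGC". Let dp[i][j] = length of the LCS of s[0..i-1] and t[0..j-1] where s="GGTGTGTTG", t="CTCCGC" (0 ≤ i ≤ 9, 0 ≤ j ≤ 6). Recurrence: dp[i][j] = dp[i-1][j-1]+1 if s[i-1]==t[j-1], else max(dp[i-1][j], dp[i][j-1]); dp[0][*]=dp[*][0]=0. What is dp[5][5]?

2

   ''  C  T  C  C  G  C
''  0  0  0  0  0  0  0
 G  0  0  0  0  0  1  1
 G  0  0  0  0  0  1  1
 T  0  0  1  1  1  1  1
 G  0  0  1  1  1  2  2
 T  0  0  1  1  1  2  2
 G  0  0  1  1  1  2  2
 T  0  0  1  1  1  2  2
 T  0  0  1  1  1  2  2
 G  0  0  1  1  1  2  2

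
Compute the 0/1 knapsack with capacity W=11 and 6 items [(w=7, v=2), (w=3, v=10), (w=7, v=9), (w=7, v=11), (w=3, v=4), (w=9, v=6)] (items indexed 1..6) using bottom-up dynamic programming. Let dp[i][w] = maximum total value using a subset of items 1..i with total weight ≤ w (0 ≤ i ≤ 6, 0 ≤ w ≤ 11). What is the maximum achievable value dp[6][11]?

21

i\w   0   1   2   3   4   5   6   7   8   9  10  11
  0   0   0   0   0   0   0   0   0   0   0   0   0
  1   0   0   0   0   0   0   0   2   2   2   2   2
  2   0   0   0  10  10  10  10  10  10  10  12  12
  3   0   0   0  10  10  10  10  10  10  10  19  19
  4   0   0   0  10  10  10  10  11  11  11  21  21
  5   0   0   0  10  10  10  14  14  14  14  21  21
  6   0   0   0  10  10  10  14  14  14  14  21  21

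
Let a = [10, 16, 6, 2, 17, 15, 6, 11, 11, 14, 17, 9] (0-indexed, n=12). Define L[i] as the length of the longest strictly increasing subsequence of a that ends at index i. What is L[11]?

3

   i    0    1    2    3    4    5    6    7    8    9   10   11
a[i]   10   16    6    2   17   15    6   11   11   14   17    9
L[i]    1    2    1    1    3    2    2    3    3    4    5    3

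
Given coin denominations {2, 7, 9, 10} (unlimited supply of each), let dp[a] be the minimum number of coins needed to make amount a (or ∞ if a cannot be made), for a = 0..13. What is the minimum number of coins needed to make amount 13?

 a  0  1  2  3  4  5  6  7  8  9 10 11 12 13
dp  0  -  1  -  2  -  3  1  4  1  1  2  2  3
(- denotes ∞ / unreachable)

3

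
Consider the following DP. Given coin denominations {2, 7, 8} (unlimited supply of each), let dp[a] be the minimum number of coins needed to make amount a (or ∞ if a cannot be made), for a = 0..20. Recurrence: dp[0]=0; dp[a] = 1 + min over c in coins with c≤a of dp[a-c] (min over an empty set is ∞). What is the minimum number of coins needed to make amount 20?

 a  0  1  2  3  4  5  6  7  8  9 10 11 12 13 14 15 16 17 18 19 20
dp  0  -  1  -  2  -  3  1  1  2  2  3  3  4  2  2  2  3  3  4  4
(- denotes ∞ / unreachable)

4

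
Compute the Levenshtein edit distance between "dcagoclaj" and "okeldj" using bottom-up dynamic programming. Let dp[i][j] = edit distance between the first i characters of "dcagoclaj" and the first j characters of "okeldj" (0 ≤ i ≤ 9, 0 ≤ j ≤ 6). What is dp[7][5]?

7

   ''  o  k  e  l  d  j
''  0  1  2  3  4  5  6
 d  1  1  2  3  4  4  5
 c  2  2  2  3  4  5  5
 a  3  3  3  3  4  5  6
 g  4  4  4  4  4  5  6
 o  5  4  5  5  5  5  6
 c  6  5  5  6  6  6  6
 l  7  6  6  6  6  7  7
 a  8  7  7  7  7  7  8
 j  9  8  8  8  8  8  7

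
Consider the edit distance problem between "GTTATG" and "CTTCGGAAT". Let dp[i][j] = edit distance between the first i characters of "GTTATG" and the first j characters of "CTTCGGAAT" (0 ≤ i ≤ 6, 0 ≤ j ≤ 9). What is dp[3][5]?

3

   ''  C  T  T  C  G  G  A  A  T
''  0  1  2  3  4  5  6  7  8  9
 G  1  1  2  3  4  4  5  6  7  8
 T  2  2  1  2  3  4  5  6  7  7
 T  3  3  2  1  2  3  4  5  6  7
 A  4  4  3  2  2  3  4  4  5  6
 T  5  5  4  3  3  3  4  5  5  5
 G  6  6  5  4  4  3  3  4  5  6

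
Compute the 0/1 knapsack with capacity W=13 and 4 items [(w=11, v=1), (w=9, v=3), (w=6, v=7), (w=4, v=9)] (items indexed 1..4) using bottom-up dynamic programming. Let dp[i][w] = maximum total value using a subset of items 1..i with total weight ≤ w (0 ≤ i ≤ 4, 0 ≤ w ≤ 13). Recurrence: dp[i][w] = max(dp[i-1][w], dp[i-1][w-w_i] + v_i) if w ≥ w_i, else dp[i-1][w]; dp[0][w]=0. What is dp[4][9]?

i\w   0   1   2   3   4   5   6   7   8   9  10  11  12  13
  0   0   0   0   0   0   0   0   0   0   0   0   0   0   0
  1   0   0   0   0   0   0   0   0   0   0   0   1   1   1
  2   0   0   0   0   0   0   0   0   0   3   3   3   3   3
  3   0   0   0   0   0   0   7   7   7   7   7   7   7   7
  4   0   0   0   0   9   9   9   9   9   9  16  16  16  16

9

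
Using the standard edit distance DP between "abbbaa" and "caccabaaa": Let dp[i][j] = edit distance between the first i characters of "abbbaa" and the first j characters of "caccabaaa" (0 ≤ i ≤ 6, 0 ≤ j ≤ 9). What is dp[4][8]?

   ''  c  a  c  c  a  b  a  a  a
''  0  1  2  3  4  5  6  7  8  9
 a  1  1  1  2  3  4  5  6  7  8
 b  2  2  2  2  3  4  4  5  6  7
 b  3  3  3  3  3  4  4  5  6  7
 b  4  4  4  4  4  4  4  5  6  7
 a  5  5  4  5  5  4  5  4  5  6
 a  6  6  5  5  6  5  5  5  4  5

6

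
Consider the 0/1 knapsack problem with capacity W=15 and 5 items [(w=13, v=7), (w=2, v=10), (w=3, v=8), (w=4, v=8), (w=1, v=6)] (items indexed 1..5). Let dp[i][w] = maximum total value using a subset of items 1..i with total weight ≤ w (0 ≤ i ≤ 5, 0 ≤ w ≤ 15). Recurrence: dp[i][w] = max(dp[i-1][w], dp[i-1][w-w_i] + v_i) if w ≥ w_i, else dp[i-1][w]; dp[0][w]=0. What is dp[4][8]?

i\w   0   1   2   3   4   5   6   7   8   9  10  11  12  13  14  15
  0   0   0   0   0   0   0   0   0   0   0   0   0   0   0   0   0
  1   0   0   0   0   0   0   0   0   0   0   0   0   0   7   7   7
  2   0   0  10  10  10  10  10  10  10  10  10  10  10  10  10  17
  3   0   0  10  10  10  18  18  18  18  18  18  18  18  18  18  18
  4   0   0  10  10  10  18  18  18  18  26  26  26  26  26  26  26
  5   0   6  10  16  16  18  24  24  24  26  32  32  32  32  32  32

18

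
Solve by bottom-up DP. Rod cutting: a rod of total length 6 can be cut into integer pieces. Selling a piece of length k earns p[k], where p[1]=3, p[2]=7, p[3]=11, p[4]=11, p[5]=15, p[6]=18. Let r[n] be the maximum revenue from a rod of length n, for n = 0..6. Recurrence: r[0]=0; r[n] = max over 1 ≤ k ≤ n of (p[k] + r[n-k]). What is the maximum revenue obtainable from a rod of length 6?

   n    0    1    2    3    4    5    6
r[n]    0    3    7   11   14   18   22

22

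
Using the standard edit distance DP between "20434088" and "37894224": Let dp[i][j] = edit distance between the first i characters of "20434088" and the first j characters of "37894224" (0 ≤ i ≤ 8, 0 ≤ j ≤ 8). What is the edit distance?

7

   ''  3  7  8  9  4  2  2  4
''  0  1  2  3  4  5  6  7  8
 2  1  1  2  3  4  5  5  6  7
 0  2  2  2  3  4  5  6  6  7
 4  3  3  3  3  4  4  5  6  6
 3  4  3  4  4  4  5  5  6  7
 4  5  4  4  5  5  4  5  6  6
 0  6  5  5  5  6  5  5  6  7
 8  7  6  6  5  6  6  6  6  7
 8  8  7  7  6  6  7  7  7  7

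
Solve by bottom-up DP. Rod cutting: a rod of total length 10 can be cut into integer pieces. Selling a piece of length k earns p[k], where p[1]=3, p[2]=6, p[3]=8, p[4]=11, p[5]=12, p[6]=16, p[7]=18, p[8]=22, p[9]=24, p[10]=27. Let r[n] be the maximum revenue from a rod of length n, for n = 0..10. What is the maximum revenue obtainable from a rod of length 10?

   n    0    1    2    3    4    5    6    7    8    9   10
r[n]    0    3    6    9   12   15   18   21   24   27   30

30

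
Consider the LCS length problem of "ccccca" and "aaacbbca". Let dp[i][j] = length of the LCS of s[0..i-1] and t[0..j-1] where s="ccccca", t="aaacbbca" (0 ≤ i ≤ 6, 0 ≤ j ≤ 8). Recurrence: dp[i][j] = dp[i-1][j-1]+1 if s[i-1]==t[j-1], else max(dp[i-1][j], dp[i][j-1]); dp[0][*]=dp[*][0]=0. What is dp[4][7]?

   ''  a  a  a  c  b  b  c  a
''  0  0  0  0  0  0  0  0  0
 c  0  0  0  0  1  1  1  1  1
 c  0  0  0  0  1  1  1  2  2
 c  0  0  0  0  1  1  1  2  2
 c  0  0  0  0  1  1  1  2  2
 c  0  0  0  0  1  1  1  2  2
 a  0  1  1  1  1  1  1  2  3

2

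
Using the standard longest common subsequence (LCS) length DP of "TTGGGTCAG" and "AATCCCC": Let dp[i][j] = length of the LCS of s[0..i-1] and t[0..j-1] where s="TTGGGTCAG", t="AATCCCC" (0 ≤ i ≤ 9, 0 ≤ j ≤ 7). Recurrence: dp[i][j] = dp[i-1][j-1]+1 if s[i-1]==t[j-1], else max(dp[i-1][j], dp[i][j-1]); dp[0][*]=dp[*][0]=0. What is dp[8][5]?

   ''  A  A  T  C  C  C  C
''  0  0  0  0  0  0  0  0
 T  0  0  0  1  1  1  1  1
 T  0  0  0  1  1  1  1  1
 G  0  0  0  1  1  1  1  1
 G  0  0  0  1  1  1  1  1
 G  0  0  0  1  1  1  1  1
 T  0  0  0  1  1  1  1  1
 C  0  0  0  1  2  2  2  2
 A  0  1  1  1  2  2  2  2
 G  0  1  1  1  2  2  2  2

2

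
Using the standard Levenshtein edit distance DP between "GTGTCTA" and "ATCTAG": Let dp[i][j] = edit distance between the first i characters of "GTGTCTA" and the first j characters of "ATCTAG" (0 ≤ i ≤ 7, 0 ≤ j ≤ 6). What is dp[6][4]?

   ''  A  T  C  T  A  G
''  0  1  2  3  4  5  6
 G  1  1  2  3  4  5  5
 T  2  2  1  2  3  4  5
 G  3  3  2  2  3  4  4
 T  4  4  3  3  2  3  4
 C  5  5  4  3  3  3  4
 T  6  6  5  4  3  4  4
 A  7  6  6  5  4  3  4

3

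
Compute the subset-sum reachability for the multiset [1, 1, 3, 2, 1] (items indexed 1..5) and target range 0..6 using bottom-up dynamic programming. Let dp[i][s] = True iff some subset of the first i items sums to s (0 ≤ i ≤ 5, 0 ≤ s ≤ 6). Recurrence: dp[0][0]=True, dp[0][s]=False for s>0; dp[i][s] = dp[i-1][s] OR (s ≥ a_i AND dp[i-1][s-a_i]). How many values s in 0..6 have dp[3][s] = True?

6

i\s   0   1   2   3   4   5   6
  0   T   F   F   F   F   F   F
  1   T   T   F   F   F   F   F
  2   T   T   T   F   F   F   F
  3   T   T   T   T   T   T   F
  4   T   T   T   T   T   T   T
  5   T   T   T   T   T   T   T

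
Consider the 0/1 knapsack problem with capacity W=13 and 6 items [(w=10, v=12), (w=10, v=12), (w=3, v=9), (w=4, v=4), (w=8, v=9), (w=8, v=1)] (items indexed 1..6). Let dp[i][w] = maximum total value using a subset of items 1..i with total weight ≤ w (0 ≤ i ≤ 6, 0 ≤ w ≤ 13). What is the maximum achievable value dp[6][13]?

i\w   0   1   2   3   4   5   6   7   8   9  10  11  12  13
  0   0   0   0   0   0   0   0   0   0   0   0   0   0   0
  1   0   0   0   0   0   0   0   0   0   0  12  12  12  12
  2   0   0   0   0   0   0   0   0   0   0  12  12  12  12
  3   0   0   0   9   9   9   9   9   9   9  12  12  12  21
  4   0   0   0   9   9   9   9  13  13  13  13  13  13  21
  5   0   0   0   9   9   9   9  13  13  13  13  18  18  21
  6   0   0   0   9   9   9   9  13  13  13  13  18  18  21

21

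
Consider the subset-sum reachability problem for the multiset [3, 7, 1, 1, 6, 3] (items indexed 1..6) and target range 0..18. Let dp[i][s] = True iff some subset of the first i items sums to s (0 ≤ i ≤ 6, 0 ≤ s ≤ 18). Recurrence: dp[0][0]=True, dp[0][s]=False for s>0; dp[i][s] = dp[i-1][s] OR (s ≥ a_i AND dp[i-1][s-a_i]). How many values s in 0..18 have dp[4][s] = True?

i\s   0   1   2   3   4   5   6   7   8   9  10  11  12  13  14  15  16  17  18
  0   T   F   F   F   F   F   F   F   F   F   F   F   F   F   F   F   F   F   F
  1   T   F   F   T   F   F   F   F   F   F   F   F   F   F   F   F   F   F   F
  2   T   F   F   T   F   F   F   T   F   F   T   F   F   F   F   F   F   F   F
  3   T   T   F   T   T   F   F   T   T   F   T   T   F   F   F   F   F   F   F
  4   T   T   T   T   T   T   F   T   T   T   T   T   T   F   F   F   F   F   F
  5   T   T   T   T   T   T   T   T   T   T   T   T   T   T   T   T   T   T   T
  6   T   T   T   T   T   T   T   T   T   T   T   T   T   T   T   T   T   T   T

12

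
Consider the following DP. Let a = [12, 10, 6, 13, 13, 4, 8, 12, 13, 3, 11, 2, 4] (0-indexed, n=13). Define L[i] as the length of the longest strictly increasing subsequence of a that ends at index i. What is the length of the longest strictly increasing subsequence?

4

   i    0    1    2    3    4    5    6    7    8    9   10   11   12
a[i]   12   10    6   13   13    4    8   12   13    3   11    2    4
L[i]    1    1    1    2    2    1    2    3    4    1    3    1    2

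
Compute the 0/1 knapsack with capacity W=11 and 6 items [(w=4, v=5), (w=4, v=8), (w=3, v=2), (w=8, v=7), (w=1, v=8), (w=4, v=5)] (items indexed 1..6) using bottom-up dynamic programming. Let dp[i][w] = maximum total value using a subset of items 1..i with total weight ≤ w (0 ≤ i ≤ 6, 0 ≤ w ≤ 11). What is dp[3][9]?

13

i\w   0   1   2   3   4   5   6   7   8   9  10  11
  0   0   0   0   0   0   0   0   0   0   0   0   0
  1   0   0   0   0   5   5   5   5   5   5   5   5
  2   0   0   0   0   8   8   8   8  13  13  13  13
  3   0   0   0   2   8   8   8  10  13  13  13  15
  4   0   0   0   2   8   8   8  10  13  13  13  15
  5   0   8   8   8  10  16  16  16  18  21  21  21
  6   0   8   8   8  10  16  16  16  18  21  21  21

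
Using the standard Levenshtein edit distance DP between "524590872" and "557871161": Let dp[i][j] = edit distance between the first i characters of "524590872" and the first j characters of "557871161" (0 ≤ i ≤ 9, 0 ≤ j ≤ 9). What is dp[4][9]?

   ''  5  5  7  8  7  1  1  6  1
''  0  1  2  3  4  5  6  7  8  9
 5  1  0  1  2  3  4  5  6  7  8
 2  2  1  1  2  3  4  5  6  7  8
 4  3  2  2  2  3  4  5  6  7  8
 5  4  3  2  3  3  4  5  6  7  8
 9  5  4  3  3  4  4  5  6  7  8
 0  6  5  4  4  4  5  5  6  7  8
 8  7  6  5  5  4  5  6  6  7  8
 7  8  7  6  5  5  4  5  6  7  8
 2  9  8  7  6  6  5  5  6  7  8

8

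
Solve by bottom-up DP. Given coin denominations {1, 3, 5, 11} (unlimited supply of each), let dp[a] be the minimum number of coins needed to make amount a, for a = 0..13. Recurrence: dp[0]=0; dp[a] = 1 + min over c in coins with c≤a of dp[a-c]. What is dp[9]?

3

 a  0  1  2  3  4  5  6  7  8  9 10 11 12 13
dp  0  1  2  1  2  1  2  3  2  3  2  1  2  3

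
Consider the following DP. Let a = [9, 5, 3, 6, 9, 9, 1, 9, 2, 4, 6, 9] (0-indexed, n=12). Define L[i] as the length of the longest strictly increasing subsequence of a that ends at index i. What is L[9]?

   i    0    1    2    3    4    5    6    7    8    9   10   11
a[i]    9    5    3    6    9    9    1    9    2    4    6    9
L[i]    1    1    1    2    3    3    1    3    2    3    4    5

3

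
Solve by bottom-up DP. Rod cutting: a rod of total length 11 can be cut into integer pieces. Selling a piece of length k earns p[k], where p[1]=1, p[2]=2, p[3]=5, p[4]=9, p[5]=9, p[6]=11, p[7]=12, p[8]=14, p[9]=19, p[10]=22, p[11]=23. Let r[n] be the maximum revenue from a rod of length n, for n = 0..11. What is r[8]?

   n    0    1    2    3    4    5    6    7    8    9   10   11
r[n]    0    1    2    5    9   10   11   14   18   19   22   23

18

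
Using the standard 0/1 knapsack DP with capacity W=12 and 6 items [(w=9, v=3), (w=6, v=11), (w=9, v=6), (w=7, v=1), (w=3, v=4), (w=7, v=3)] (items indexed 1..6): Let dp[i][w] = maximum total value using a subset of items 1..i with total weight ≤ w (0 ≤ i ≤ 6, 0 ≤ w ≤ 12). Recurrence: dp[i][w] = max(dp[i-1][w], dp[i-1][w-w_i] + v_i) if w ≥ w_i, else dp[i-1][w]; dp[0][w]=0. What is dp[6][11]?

i\w   0   1   2   3   4   5   6   7   8   9  10  11  12
  0   0   0   0   0   0   0   0   0   0   0   0   0   0
  1   0   0   0   0   0   0   0   0   0   3   3   3   3
  2   0   0   0   0   0   0  11  11  11  11  11  11  11
  3   0   0   0   0   0   0  11  11  11  11  11  11  11
  4   0   0   0   0   0   0  11  11  11  11  11  11  11
  5   0   0   0   4   4   4  11  11  11  15  15  15  15
  6   0   0   0   4   4   4  11  11  11  15  15  15  15

15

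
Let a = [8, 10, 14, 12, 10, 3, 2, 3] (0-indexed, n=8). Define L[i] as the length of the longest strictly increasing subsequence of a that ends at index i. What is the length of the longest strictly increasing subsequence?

3

   i    0    1    2    3    4    5    6    7
a[i]    8   10   14   12   10    3    2    3
L[i]    1    2    3    3    2    1    1    2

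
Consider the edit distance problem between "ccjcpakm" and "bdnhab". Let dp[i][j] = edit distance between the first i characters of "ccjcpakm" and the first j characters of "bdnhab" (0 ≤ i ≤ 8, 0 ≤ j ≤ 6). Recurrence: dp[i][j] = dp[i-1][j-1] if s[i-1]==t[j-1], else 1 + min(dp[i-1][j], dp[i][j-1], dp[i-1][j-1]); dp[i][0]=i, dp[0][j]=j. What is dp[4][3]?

   ''  b  d  n  h  a  b
''  0  1  2  3  4  5  6
 c  1  1  2  3  4  5  6
 c  2  2  2  3  4  5  6
 j  3  3  3  3  4  5  6
 c  4  4  4  4  4  5  6
 p  5  5  5  5  5  5  6
 a  6  6  6  6  6  5  6
 k  7  7  7  7  7  6  6
 m  8  8  8  8  8  7  7

4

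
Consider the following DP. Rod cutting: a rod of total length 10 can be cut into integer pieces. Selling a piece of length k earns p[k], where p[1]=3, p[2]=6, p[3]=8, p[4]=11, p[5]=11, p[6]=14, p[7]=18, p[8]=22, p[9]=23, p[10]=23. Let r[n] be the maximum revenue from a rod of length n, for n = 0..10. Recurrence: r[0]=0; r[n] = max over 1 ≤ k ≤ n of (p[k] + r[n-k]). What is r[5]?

15

   n    0    1    2    3    4    5    6    7    8    9   10
r[n]    0    3    6    9   12   15   18   21   24   27   30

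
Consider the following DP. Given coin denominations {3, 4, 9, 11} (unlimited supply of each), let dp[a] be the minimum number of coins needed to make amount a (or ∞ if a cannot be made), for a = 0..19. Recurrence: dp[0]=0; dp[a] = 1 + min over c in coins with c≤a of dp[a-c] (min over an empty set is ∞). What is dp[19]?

3

 a  0  1  2  3  4  5  6  7  8  9 10 11 12 13 14 15 16 17 18 19
dp  0  -  -  1  1  -  2  2  2  1  3  1  2  2  2  2  3  3  2  3
(- denotes ∞ / unreachable)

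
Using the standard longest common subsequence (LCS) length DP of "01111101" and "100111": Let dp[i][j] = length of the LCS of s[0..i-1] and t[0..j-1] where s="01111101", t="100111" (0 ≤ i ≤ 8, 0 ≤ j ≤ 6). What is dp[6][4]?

2

   ''  1  0  0  1  1  1
''  0  0  0  0  0  0  0
 0  0  0  1  1  1  1  1
 1  0  1  1  1  2  2  2
 1  0  1  1  1  2  3  3
 1  0  1  1  1  2  3  4
 1  0  1  1  1  2  3  4
 1  0  1  1  1  2  3  4
 0  0  1  2  2  2  3  4
 1  0  1  2  2  3  3  4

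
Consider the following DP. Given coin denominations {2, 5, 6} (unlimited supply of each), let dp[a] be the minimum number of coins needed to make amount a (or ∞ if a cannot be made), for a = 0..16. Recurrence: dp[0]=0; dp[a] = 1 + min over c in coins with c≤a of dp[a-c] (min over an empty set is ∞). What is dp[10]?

2

 a  0  1  2  3  4  5  6  7  8  9 10 11 12 13 14 15 16
dp  0  -  1  -  2  1  1  2  2  3  2  2  2  3  3  3  3
(- denotes ∞ / unreachable)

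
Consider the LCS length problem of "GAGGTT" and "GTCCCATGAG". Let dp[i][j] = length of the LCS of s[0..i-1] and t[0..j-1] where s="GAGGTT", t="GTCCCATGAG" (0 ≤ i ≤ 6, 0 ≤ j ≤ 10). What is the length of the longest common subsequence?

   ''  G  T  C  C  C  A  T  G  A  G
''  0  0  0  0  0  0  0  0  0  0  0
 G  0  1  1  1  1  1  1  1  1  1  1
 A  0  1  1  1  1  1  2  2  2  2  2
 G  0  1  1  1  1  1  2  2  3  3  3
 G  0  1  1  1  1  1  2  2  3  3  4
 T  0  1  2  2  2  2  2  3  3  3  4
 T  0  1  2  2  2  2  2  3  3  3  4

4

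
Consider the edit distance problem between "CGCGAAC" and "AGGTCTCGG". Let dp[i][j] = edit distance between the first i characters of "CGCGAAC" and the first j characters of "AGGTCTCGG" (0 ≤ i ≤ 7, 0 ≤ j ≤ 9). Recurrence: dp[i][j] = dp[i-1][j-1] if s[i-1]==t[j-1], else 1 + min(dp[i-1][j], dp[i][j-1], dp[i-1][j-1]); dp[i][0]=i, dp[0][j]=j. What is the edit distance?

7

   ''  A  G  G  T  C  T  C  G  G
''  0  1  2  3  4  5  6  7  8  9
 C  1  1  2  3  4  4  5  6  7  8
 G  2  2  1  2  3  4  5  6  6  7
 C  3  3  2  2  3  3  4  5  6  7
 G  4  4  3  2  3  4  4  5  5  6
 A  5  4  4  3  3  4  5  5  6  6
 A  6  5  5  4  4  4  5  6  6  7
 C  7  6  6  5  5  4  5  5  6  7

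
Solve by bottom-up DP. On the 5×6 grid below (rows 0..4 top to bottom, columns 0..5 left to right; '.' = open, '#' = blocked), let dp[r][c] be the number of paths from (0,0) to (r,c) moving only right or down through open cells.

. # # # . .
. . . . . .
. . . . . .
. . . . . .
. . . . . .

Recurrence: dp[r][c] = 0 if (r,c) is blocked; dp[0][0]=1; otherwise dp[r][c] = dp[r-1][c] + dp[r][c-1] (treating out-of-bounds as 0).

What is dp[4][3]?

r\c   0   1   2   3   4   5
  0   1   0   0   0   0   0
  1   1   1   1   1   1   1
  2   1   2   3   4   5   6
  3   1   3   6  10  15  21
  4   1   4  10  20  35  56

20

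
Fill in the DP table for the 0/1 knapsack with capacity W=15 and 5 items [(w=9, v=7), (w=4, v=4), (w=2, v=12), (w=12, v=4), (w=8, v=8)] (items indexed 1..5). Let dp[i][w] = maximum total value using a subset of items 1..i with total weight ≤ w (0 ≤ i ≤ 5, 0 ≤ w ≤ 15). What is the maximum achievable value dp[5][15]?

24

i\w   0   1   2   3   4   5   6   7   8   9  10  11  12  13  14  15
  0   0   0   0   0   0   0   0   0   0   0   0   0   0   0   0   0
  1   0   0   0   0   0   0   0   0   0   7   7   7   7   7   7   7
  2   0   0   0   0   4   4   4   4   4   7   7   7   7  11  11  11
  3   0   0  12  12  12  12  16  16  16  16  16  19  19  19  19  23
  4   0   0  12  12  12  12  16  16  16  16  16  19  19  19  19  23
  5   0   0  12  12  12  12  16  16  16  16  20  20  20  20  24  24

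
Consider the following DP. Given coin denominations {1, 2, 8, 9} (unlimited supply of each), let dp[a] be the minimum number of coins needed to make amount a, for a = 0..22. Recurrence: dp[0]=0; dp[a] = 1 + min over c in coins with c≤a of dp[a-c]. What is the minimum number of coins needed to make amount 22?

 a  0  1  2  3  4  5  6  7  8  9 10 11 12 13 14 15 16 17 18 19 20 21 22
dp  0  1  1  2  2  3  3  4  1  1  2  2  3  3  4  4  2  2  2  3  3  4  4

4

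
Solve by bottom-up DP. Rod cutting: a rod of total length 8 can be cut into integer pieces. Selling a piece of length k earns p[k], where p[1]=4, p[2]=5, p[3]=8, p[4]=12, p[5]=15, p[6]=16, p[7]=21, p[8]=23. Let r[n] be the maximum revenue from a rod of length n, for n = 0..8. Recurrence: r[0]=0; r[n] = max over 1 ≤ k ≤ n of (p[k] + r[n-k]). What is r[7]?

   n    0    1    2    3    4    5    6    7    8
r[n]    0    4    8   12   16   20   24   28   32

28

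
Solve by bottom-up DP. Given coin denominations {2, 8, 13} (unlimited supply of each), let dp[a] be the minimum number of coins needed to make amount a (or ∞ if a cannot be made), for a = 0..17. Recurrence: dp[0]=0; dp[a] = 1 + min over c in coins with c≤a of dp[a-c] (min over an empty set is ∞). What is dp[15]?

 a  0  1  2  3  4  5  6  7  8  9 10 11 12 13 14 15 16 17
dp  0  -  1  -  2  -  3  -  1  -  2  -  3  1  4  2  2  3
(- denotes ∞ / unreachable)

2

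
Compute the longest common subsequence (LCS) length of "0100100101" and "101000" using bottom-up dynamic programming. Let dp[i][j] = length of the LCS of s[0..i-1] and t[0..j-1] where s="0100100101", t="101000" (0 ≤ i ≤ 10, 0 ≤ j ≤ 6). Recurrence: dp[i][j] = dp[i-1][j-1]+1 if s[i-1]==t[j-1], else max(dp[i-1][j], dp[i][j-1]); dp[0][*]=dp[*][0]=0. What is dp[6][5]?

   ''  1  0  1  0  0  0
''  0  0  0  0  0  0  0
 0  0  0  1  1  1  1  1
 1  0  1  1  2  2  2  2
 0  0  1  2  2  3  3  3
 0  0  1  2  2  3  4  4
 1  0  1  2  3  3  4  4
 0  0  1  2  3  4  4  5
 0  0  1  2  3  4  5  5
 1  0  1  2  3  4  5  5
 0  0  1  2  3  4  5  6
 1  0  1  2  3  4  5  6

4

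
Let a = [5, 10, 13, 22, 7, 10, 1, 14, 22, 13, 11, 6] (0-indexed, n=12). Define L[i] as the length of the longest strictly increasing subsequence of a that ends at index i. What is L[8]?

5

   i    0    1    2    3    4    5    6    7    8    9   10   11
a[i]    5   10   13   22    7   10    1   14   22   13   11    6
L[i]    1    2    3    4    2    3    1    4    5    4    4    2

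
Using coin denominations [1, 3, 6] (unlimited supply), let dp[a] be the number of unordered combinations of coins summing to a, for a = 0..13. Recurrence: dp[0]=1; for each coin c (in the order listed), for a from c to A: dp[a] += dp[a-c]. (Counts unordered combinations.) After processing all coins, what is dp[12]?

9

after  coin     0     1     2     3     4     5     6     7     8     9    10    11    12    13
          1     1     1     1     1     1     1     1     1     1     1     1     1     1     1
          3     1     1     1     2     2     2     3     3     3     4     4     4     5     5
          6     1     1     1     2     2     2     4     4     4     6     6     6     9     9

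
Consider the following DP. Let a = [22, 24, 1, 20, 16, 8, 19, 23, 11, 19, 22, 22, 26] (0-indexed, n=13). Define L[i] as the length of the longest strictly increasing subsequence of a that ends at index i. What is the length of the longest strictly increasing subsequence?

6

   i    0    1    2    3    4    5    6    7    8    9   10   11   12
a[i]   22   24    1   20   16    8   19   23   11   19   22   22   26
L[i]    1    2    1    2    2    2    3    4    3    4    5    5    6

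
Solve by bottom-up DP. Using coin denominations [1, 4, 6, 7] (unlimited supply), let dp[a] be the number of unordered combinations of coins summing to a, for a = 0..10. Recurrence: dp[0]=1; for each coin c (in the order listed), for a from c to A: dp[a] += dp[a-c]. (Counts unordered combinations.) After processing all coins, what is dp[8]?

after  coin     0     1     2     3     4     5     6     7     8     9    10
          1     1     1     1     1     1     1     1     1     1     1     1
          4     1     1     1     1     2     2     2     2     3     3     3
          6     1     1     1     1     2     2     3     3     4     4     5
          7     1     1     1     1     2     2     3     4     5     5     6

5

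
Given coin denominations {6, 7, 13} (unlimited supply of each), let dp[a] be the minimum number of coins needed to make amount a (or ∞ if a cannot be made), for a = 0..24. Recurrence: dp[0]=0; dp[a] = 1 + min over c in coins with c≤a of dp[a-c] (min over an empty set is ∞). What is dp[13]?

 a  0  1  2  3  4  5  6  7  8  9 10 11 12 13 14 15 16 17 18 19 20 21 22 23 24
dp  0  -  -  -  -  -  1  1  -  -  -  -  2  1  2  -  -  -  3  2  2  3  -  -  4
(- denotes ∞ / unreachable)

1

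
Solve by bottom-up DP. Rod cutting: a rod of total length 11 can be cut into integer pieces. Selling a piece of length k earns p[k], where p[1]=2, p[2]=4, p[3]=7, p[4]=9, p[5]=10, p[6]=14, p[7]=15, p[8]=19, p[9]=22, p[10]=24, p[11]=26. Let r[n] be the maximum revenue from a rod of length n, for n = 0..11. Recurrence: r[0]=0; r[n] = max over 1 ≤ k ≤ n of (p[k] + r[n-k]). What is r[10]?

24

   n    0    1    2    3    4    5    6    7    8    9   10   11
r[n]    0    2    4    7    9   11   14   16   19   22   24   26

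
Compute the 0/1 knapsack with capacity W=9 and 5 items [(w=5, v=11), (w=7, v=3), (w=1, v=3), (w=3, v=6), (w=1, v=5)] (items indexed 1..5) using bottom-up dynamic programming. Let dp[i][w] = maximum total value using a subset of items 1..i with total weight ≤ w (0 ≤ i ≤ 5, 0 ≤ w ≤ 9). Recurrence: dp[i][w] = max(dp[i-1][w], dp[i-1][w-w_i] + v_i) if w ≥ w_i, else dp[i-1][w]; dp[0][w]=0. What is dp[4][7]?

i\w   0   1   2   3   4   5   6   7   8   9
  0   0   0   0   0   0   0   0   0   0   0
  1   0   0   0   0   0  11  11  11  11  11
  2   0   0   0   0   0  11  11  11  11  11
  3   0   3   3   3   3  11  14  14  14  14
  4   0   3   3   6   9  11  14  14  17  20
  5   0   5   8   8  11  14  16  19  19  22

14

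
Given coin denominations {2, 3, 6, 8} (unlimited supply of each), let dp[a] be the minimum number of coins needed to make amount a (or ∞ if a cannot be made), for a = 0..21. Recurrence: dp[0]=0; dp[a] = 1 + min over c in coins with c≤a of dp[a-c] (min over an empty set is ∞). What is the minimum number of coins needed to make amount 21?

4

 a  0  1  2  3  4  5  6  7  8  9 10 11 12 13 14 15 16 17 18 19 20 21
dp  0  -  1  1  2  2  1  3  1  2  2  2  2  3  2  3  2  3  3  3  3  4
(- denotes ∞ / unreachable)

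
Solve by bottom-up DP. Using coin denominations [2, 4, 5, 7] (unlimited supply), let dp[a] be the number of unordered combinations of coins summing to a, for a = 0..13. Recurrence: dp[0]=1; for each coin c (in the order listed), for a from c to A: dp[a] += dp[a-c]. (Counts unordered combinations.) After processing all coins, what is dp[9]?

3

after  coin     0     1     2     3     4     5     6     7     8     9    10    11    12    13
          2     1     0     1     0     1     0     1     0     1     0     1     0     1     0
          4     1     0     1     0     2     0     2     0     3     0     3     0     4     0
          5     1     0     1     0     2     1     2     1     3     2     4     2     5     3
          7     1     0     1     0     2     1     2     2     3     3     4     4     6     5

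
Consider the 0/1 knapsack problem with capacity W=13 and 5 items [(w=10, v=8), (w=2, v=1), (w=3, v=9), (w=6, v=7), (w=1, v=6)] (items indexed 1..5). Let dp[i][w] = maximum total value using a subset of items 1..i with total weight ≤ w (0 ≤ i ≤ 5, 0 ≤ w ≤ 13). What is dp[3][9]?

10

i\w   0   1   2   3   4   5   6   7   8   9  10  11  12  13
  0   0   0   0   0   0   0   0   0   0   0   0   0   0   0
  1   0   0   0   0   0   0   0   0   0   0   8   8   8   8
  2   0   0   1   1   1   1   1   1   1   1   8   8   9   9
  3   0   0   1   9   9  10  10  10  10  10  10  10  10  17
  4   0   0   1   9   9  10  10  10  10  16  16  17  17  17
  5   0   6   6   9  15  15  16  16  16  16  22  22  23  23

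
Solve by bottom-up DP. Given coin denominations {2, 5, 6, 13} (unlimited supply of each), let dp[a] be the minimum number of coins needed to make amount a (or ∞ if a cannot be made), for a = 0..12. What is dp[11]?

 a  0  1  2  3  4  5  6  7  8  9 10 11 12
dp  0  -  1  -  2  1  1  2  2  3  2  2  2
(- denotes ∞ / unreachable)

2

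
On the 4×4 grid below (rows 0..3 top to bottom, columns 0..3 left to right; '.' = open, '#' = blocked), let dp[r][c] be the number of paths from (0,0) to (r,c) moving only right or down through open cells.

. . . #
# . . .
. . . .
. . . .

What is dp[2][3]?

5

r\c   0   1   2   3
  0   1   1   1   0
  1   0   1   2   2
  2   0   1   3   5
  3   0   1   4   9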